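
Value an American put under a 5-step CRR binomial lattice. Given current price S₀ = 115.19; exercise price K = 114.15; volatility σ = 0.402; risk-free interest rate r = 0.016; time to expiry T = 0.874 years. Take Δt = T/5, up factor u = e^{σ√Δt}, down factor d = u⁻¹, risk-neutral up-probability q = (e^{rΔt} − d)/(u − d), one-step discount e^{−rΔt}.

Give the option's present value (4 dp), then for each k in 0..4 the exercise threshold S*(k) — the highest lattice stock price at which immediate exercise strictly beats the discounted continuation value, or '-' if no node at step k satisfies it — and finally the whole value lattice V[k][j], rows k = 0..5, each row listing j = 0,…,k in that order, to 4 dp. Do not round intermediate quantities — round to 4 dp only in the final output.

price = 16.6936
boundary = - - - 69.5722 82.3055
tree:
16.6936
24.0938 8.3264
33.5338 13.4372 2.5286
44.5778 21.0985 4.7518 0.0000
55.3411 31.8445 8.9297 0.0000 0.0000
64.4393 44.5778 16.7808 0.0000 0.0000 0.0000

Δt=0.17480  u=1.18302  d=0.84529  q=0.46637  discount=0.99721
step 5 (expiry): payoffs max(K−S,0) = 64.4393 44.5778 16.7808 0.0000 0.0000 0.0000
step 4: (k=4,j=0): S=58.8089, (K−S)⁺=55.3411, hold=55.0223 ⇒ V=55.3411 exercise | (k=4,j=1): S=82.3055, (K−S)⁺=31.8445, hold=31.5257 ⇒ V=31.8445 exercise | (k=4,j=2): S=115.1900, (K−S)⁺=0.0000, hold=8.9297 ⇒ V=8.9297 continue | (k=4,j=3): S=161.2132, (K−S)⁺=0.0000, hold=0.0000 ⇒ V=0.0000 continue | (k=4,j=4): S=225.6247, (K−S)⁺=0.0000, hold=0.0000 ⇒ V=0.0000 continue  boundary S*=82.3055
step 3: (k=3,j=0): S=69.5722, (K−S)⁺=44.5778, hold=44.2590 ⇒ V=44.5778 exercise | (k=3,j=1): S=97.3692, (K−S)⁺=16.7808, hold=21.0985 ⇒ V=21.0985 continue | (k=3,j=2): S=136.2724, (K−S)⁺=0.0000, hold=4.7518 ⇒ V=4.7518 continue | (k=3,j=3): S=190.7189, (K−S)⁺=0.0000, hold=0.0000 ⇒ V=0.0000 continue  boundary S*=69.5722
step 2: (k=2,j=0): S=82.3055, (K−S)⁺=31.8445, hold=33.5338 ⇒ V=33.5338 continue | (k=2,j=1): S=115.1900, (K−S)⁺=0.0000, hold=13.4372 ⇒ V=13.4372 continue | (k=2,j=2): S=161.2132, (K−S)⁺=0.0000, hold=2.5286 ⇒ V=2.5286 continue  boundary S*=-
step 1: (k=1,j=0): S=97.3692, (K−S)⁺=16.7808, hold=24.0938 ⇒ V=24.0938 continue | (k=1,j=1): S=136.2724, (K−S)⁺=0.0000, hold=8.3264 ⇒ V=8.3264 continue  boundary S*=-
step 0: (k=0,j=0): S=115.1900, (K−S)⁺=0.0000, hold=16.6936 ⇒ V=16.6936 continue  boundary S*=-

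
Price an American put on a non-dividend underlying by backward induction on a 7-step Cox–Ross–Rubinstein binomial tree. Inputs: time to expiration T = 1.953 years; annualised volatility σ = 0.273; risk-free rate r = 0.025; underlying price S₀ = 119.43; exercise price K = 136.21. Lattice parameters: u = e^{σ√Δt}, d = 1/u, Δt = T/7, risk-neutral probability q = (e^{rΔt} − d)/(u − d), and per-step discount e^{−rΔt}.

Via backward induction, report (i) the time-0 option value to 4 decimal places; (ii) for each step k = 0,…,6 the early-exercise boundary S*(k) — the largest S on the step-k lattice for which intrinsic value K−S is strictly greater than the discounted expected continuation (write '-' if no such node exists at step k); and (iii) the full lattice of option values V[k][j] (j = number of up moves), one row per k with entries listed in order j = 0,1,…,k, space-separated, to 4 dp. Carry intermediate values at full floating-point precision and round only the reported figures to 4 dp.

price = 25.3310
boundary = - - 89.5082 77.4886 89.5082 103.3923 119.4300
tree:
25.3310
35.0510 15.5043
46.7018 23.3395 7.5125
58.7214 33.8266 12.6800 2.2030
69.1270 46.7018 20.8140 4.3345 0.0000
78.1352 58.7214 32.8177 8.5283 0.0000 0.0000
85.9338 69.1270 46.7018 16.7800 0.0000 0.0000 0.0000
92.6852 78.1352 58.7214 32.8177 0.0000 0.0000 0.0000 0.0000

Δt=0.27900  u=1.15511  d=0.86571  q=0.48820  discount=0.99305
step 7 (expiry): payoffs max(K−S,0) = 92.6852 78.1352 58.7214 32.8177 0.0000 0.0000 0.0000 0.0000
step 6: (k=6,j=0): S=50.2762, (K−S)⁺=85.9338, hold=84.9871 ⇒ V=85.9338 exercise | (k=6,j=1): S=67.0830, (K−S)⁺=69.1270, hold=68.1802 ⇒ V=69.1270 exercise | (k=6,j=2): S=89.5082, (K−S)⁺=46.7018, hold=45.7550 ⇒ V=46.7018 exercise | (k=6,j=3): S=119.4300, (K−S)⁺=16.7800, hold=16.6794 ⇒ V=16.7800 exercise | (k=6,j=4): S=159.3543, (K−S)⁺=0.0000, hold=0.0000 ⇒ V=0.0000 continue | (k=6,j=5): S=212.6249, (K−S)⁺=0.0000, hold=0.0000 ⇒ V=0.0000 continue | (k=6,j=6): S=283.7034, (K−S)⁺=0.0000, hold=0.0000 ⇒ V=0.0000 continue  boundary S*=119.4300
step 5: (k=5,j=0): S=58.0748, (K−S)⁺=78.1352, hold=77.1885 ⇒ V=78.1352 exercise | (k=5,j=1): S=77.4886, (K−S)⁺=58.7214, hold=57.7746 ⇒ V=58.7214 exercise | (k=5,j=2): S=103.3923, (K−S)⁺=32.8177, hold=31.8709 ⇒ V=32.8177 exercise | (k=5,j=3): S=137.9554, (K−S)⁺=0.0000, hold=8.5283 ⇒ V=8.5283 continue | (k=5,j=4): S=184.0725, (K−S)⁺=0.0000, hold=0.0000 ⇒ V=0.0000 continue | (k=5,j=5): S=245.6062, (K−S)⁺=0.0000, hold=0.0000 ⇒ V=0.0000 continue  boundary S*=103.3923
step 4: (k=4,j=0): S=67.0830, (K−S)⁺=69.1270, hold=68.1802 ⇒ V=69.1270 exercise | (k=4,j=1): S=89.5082, (K−S)⁺=46.7018, hold=45.7550 ⇒ V=46.7018 exercise | (k=4,j=2): S=119.4300, (K−S)⁺=16.7800, hold=20.8140 ⇒ V=20.8140 continue | (k=4,j=3): S=159.3543, (K−S)⁺=0.0000, hold=4.3345 ⇒ V=4.3345 continue | (k=4,j=4): S=212.6249, (K−S)⁺=0.0000, hold=0.0000 ⇒ V=0.0000 continue  boundary S*=89.5082
step 3: (k=3,j=0): S=77.4886, (K−S)⁺=58.7214, hold=57.7746 ⇒ V=58.7214 exercise | (k=3,j=1): S=103.3923, (K−S)⁺=32.8177, hold=33.8266 ⇒ V=33.8266 continue | (k=3,j=2): S=137.9554, (K−S)⁺=0.0000, hold=12.6800 ⇒ V=12.6800 continue | (k=3,j=3): S=184.0725, (K−S)⁺=0.0000, hold=2.2030 ⇒ V=2.2030 continue  boundary S*=77.4886
step 2: (k=2,j=0): S=89.5082, (K−S)⁺=46.7018, hold=46.2441 ⇒ V=46.7018 exercise | (k=2,j=1): S=119.4300, (K−S)⁺=16.7800, hold=23.3395 ⇒ V=23.3395 continue | (k=2,j=2): S=159.3543, (K−S)⁺=0.0000, hold=7.5125 ⇒ V=7.5125 continue  boundary S*=89.5082
step 1: (k=1,j=0): S=103.3923, (K−S)⁺=32.8177, hold=35.0510 ⇒ V=35.0510 continue | (k=1,j=1): S=137.9554, (K−S)⁺=0.0000, hold=15.5043 ⇒ V=15.5043 continue  boundary S*=-
step 0: (k=0,j=0): S=119.4300, (K−S)⁺=16.7800, hold=25.3310 ⇒ V=25.3310 continue  boundary S*=-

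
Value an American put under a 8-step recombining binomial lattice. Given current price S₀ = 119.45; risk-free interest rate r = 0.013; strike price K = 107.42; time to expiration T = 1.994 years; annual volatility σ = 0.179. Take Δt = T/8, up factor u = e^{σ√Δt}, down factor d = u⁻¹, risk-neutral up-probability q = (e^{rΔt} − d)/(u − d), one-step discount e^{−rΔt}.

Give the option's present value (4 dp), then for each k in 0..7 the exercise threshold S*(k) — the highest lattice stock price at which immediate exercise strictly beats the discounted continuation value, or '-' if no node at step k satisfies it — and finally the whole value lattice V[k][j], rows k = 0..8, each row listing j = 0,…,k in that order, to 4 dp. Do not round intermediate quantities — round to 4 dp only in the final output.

Δt=0.24925, u=1.09348, d=0.91451, q=0.49581, disc=e^(-rΔt)=0.99676
k=8 terminal: V=max(K-S,0) → 48.9816 37.5453 23.8708 7.5203 0.0000 0.0000 0.0000 0.0000 0.0000
k=7: j=0 S=63.9012 intr=43.5188 cont=43.1713 V=43.5188[EX]; j=1 S=76.4066 intr=31.0134 cont=30.6659 V=31.0134[EX]; j=2 S=91.3594 intr=16.0606 cont=15.7131 V=16.0606[EX]; j=3 S=109.2384 intr=0.0000 cont=3.7794 V=3.7794[hold]; j=4 S=130.6162 intr=0.0000 cont=0.0000 V=0.0000[hold]; j=5 S=156.1778 intr=0.0000 cont=0.0000 V=0.0000[hold]; j=6 S=186.7417 intr=0.0000 cont=0.0000 V=0.0000[hold]; j=7 S=223.2869 intr=0.0000 cont=0.0000 V=0.0000[hold]  S*(7)=91.3594
k=6: j=0 S=69.8747 intr=37.5453 cont=37.1978 V=37.5453[EX]; j=1 S=83.5492 intr=23.8708 cont=23.5233 V=23.8708[EX]; j=2 S=99.8997 intr=7.5203 cont=9.9392 V=9.9392[hold]; j=3 S=119.4500 intr=0.0000 cont=1.8994 V=1.8994[hold]; j=4 S=142.8263 intr=0.0000 cont=0.0000 V=0.0000[hold]; j=5 S=170.7773 intr=0.0000 cont=0.0000 V=0.0000[hold]; j=6 S=204.1983 intr=0.0000 cont=0.0000 V=0.0000[hold]  S*(6)=83.5492
k=5: j=0 S=76.4066 intr=31.0134 cont=30.6659 V=31.0134[EX]; j=1 S=91.3594 intr=16.0606 cont=16.9086 V=16.9086[hold]; j=2 S=109.2384 intr=0.0000 cont=5.9338 V=5.9338[hold]; j=3 S=130.6162 intr=0.0000 cont=0.9546 V=0.9546[hold]; j=4 S=156.1778 intr=0.0000 cont=0.0000 V=0.0000[hold]; j=5 S=186.7417 intr=0.0000 cont=0.0000 V=0.0000[hold]  S*(5)=76.4066
k=4: j=0 S=83.5492 intr=23.8708 cont=23.9424 V=23.9424[hold]; j=1 S=99.8997 intr=7.5203 cont=11.4301 V=11.4301[hold]; j=2 S=119.4500 intr=0.0000 cont=3.4538 V=3.4538[hold]; j=3 S=142.8263 intr=0.0000 cont=0.4797 V=0.4797[hold]; j=4 S=170.7773 intr=0.0000 cont=0.0000 V=0.0000[hold]  S*(4)=-
k=3: j=0 S=91.3594 intr=16.0606 cont=17.6813 V=17.6813[hold]; j=1 S=109.2384 intr=0.0000 cont=7.4512 V=7.4512[hold]; j=2 S=130.6162 intr=0.0000 cont=1.9728 V=1.9728[hold]; j=3 S=156.1778 intr=0.0000 cont=0.2411 V=0.2411[hold]  S*(3)=-
k=2: j=0 S=99.8997 intr=7.5203 cont=12.5683 V=12.5683[hold]; j=1 S=119.4500 intr=0.0000 cont=4.7197 V=4.7197[hold]; j=2 S=142.8263 intr=0.0000 cont=1.1106 V=1.1106[hold]  S*(2)=-
k=1: j=0 S=109.2384 intr=0.0000 cont=8.6488 V=8.6488[hold]; j=1 S=130.6162 intr=0.0000 cont=2.9208 V=2.9208[hold]  S*(1)=-
k=0: j=0 S=119.4500 intr=0.0000 cont=5.7900 V=5.7900[hold]  S*(0)=-

price = 5.7900
boundary = - - - - - 76.4066 83.5492 91.3594
tree:
5.7900
8.6488 2.9208
12.5683 4.7197 1.1106
17.6813 7.4512 1.9728 0.2411
23.9424 11.4301 3.4538 0.4797 0.0000
31.0134 16.9086 5.9338 0.9546 0.0000 0.0000
37.5453 23.8708 9.9392 1.8994 0.0000 0.0000 0.0000
43.5188 31.0134 16.0606 3.7794 0.0000 0.0000 0.0000 0.0000
48.9816 37.5453 23.8708 7.5203 0.0000 0.0000 0.0000 0.0000 0.0000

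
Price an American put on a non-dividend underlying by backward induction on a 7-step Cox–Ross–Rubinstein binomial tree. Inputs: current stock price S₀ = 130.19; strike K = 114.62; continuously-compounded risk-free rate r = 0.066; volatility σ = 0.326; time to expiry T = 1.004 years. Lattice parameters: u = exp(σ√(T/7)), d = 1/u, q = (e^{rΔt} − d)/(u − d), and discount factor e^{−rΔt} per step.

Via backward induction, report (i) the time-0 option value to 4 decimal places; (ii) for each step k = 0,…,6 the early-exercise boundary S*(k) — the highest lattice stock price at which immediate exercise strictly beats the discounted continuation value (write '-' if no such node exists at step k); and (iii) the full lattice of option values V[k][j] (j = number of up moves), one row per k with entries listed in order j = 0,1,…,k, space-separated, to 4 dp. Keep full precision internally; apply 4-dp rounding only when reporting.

price = 6.6542
boundary = - - - - 79.4513 89.8918 101.7043
tree:
6.6542
10.6835 2.8701
16.6141 5.1305 0.7311
24.8115 8.9734 1.4988 0.0000
35.1687 15.2292 3.0728 0.0000 0.0000
44.3966 24.7282 6.2998 0.0000 0.0000 0.0000
52.5527 35.1687 12.9157 0.0000 0.0000 0.0000 0.0000
59.7615 44.3966 24.7282 0.0000 0.0000 0.0000 0.0000 0.0000

params: Δt=0.14343 u=1.13141 d=0.88385 q=0.50759 e^(-rΔt)=0.99058
t_7 payoffs: 59.7615 44.3966 24.7282 0.0000 0.0000 0.0000 0.0000 0.0000
t_6: node(6,0) S=62.0673 payoff=52.5527 vs cont=51.4728 → 52.5527 [stop]  node(6,1) S=79.4513 payoff=35.1687 vs cont=34.0888 → 35.1687 [stop]  node(6,2) S=101.7043 payoff=12.9157 vs cont=12.0616 → 12.9157 [stop]  node(6,3) S=130.1900 payoff=0.0000 vs cont=0.0000 → 0.0000 [wait]  node(6,4) S=166.6541 payoff=0.0000 vs cont=0.0000 → 0.0000 [wait]  node(6,5) S=213.3311 payoff=0.0000 vs cont=0.0000 → 0.0000 [wait]  node(6,6) S=273.0816 payoff=0.0000 vs cont=0.0000 → 0.0000 [wait]  ⇒ S*(6)=101.7043
t_5: node(5,0) S=70.2234 payoff=44.3966 vs cont=43.3167 → 44.3966 [stop]  node(5,1) S=89.8918 payoff=24.7282 vs cont=23.6483 → 24.7282 [stop]  node(5,2) S=115.0690 payoff=0.0000 vs cont=6.2998 → 6.2998 [wait]  node(5,3) S=147.2980 payoff=0.0000 vs cont=0.0000 → 0.0000 [wait]  node(5,4) S=188.5537 payoff=0.0000 vs cont=0.0000 → 0.0000 [wait]  node(5,5) S=241.3644 payoff=0.0000 vs cont=0.0000 → 0.0000 [wait]  ⇒ S*(5)=89.8918
t_4: node(4,0) S=79.4513 payoff=35.1687 vs cont=34.0888 → 35.1687 [stop]  node(4,1) S=101.7043 payoff=12.9157 vs cont=15.2292 → 15.2292 [wait]  node(4,2) S=130.1900 payoff=0.0000 vs cont=3.0728 → 3.0728 [wait]  node(4,3) S=166.6541 payoff=0.0000 vs cont=0.0000 → 0.0000 [wait]  node(4,4) S=213.3311 payoff=0.0000 vs cont=0.0000 → 0.0000 [wait]  ⇒ S*(4)=79.4513
t_3: node(3,0) S=89.8918 payoff=24.7282 vs cont=24.8115 → 24.8115 [wait]  node(3,1) S=115.0690 payoff=0.0000 vs cont=8.9734 → 8.9734 [wait]  node(3,2) S=147.2980 payoff=0.0000 vs cont=1.4988 → 1.4988 [wait]  node(3,3) S=188.5537 payoff=0.0000 vs cont=0.0000 → 0.0000 [wait]  ⇒ S*(3)=-
t_2: node(2,0) S=101.7043 payoff=12.9157 vs cont=16.6141 → 16.6141 [wait]  node(2,1) S=130.1900 payoff=0.0000 vs cont=5.1305 → 5.1305 [wait]  node(2,2) S=166.6541 payoff=0.0000 vs cont=0.7311 → 0.7311 [wait]  ⇒ S*(2)=-
t_1: node(1,0) S=115.0690 payoff=0.0000 vs cont=10.6835 → 10.6835 [wait]  node(1,1) S=147.2980 payoff=0.0000 vs cont=2.8701 → 2.8701 [wait]  ⇒ S*(1)=-
t_0: node(0,0) S=130.1900 payoff=0.0000 vs cont=6.6542 → 6.6542 [wait]  ⇒ S*(0)=-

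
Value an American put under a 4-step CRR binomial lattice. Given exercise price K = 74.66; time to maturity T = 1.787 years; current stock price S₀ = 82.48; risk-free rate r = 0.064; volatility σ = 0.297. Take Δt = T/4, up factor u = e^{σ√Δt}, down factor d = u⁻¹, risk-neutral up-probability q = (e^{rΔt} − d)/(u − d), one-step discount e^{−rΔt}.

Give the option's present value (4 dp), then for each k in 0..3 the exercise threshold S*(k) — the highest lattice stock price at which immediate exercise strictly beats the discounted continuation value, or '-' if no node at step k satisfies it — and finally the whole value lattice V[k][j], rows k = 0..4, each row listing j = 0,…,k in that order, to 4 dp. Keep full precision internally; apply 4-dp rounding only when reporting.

price = 6.0693
boundary = - - 55.4527 45.4684
tree:
6.0693
10.9988 1.9119
19.2073 4.1254 0.0000
29.1916 8.9016 0.0000 0.0000
37.3782 19.2073 0.0000 0.0000 0.0000

Δt=0.44675, u=1.21959, d=0.81995, q=0.52311, disc=e^(-rΔt)=0.97181
k=4 terminal: V=max(K-S,0) → 37.3782 19.2073 0.0000 0.0000 0.0000
k=3: j=0 S=45.4684 intr=29.1916 cont=27.0872 V=29.1916[EX]; j=1 S=67.6294 intr=7.0306 cont=8.9016 V=8.9016[hold]; j=2 S=100.5916 intr=0.0000 cont=0.0000 V=0.0000[hold]; j=3 S=149.6194 intr=0.0000 cont=0.0000 V=0.0000[hold]  S*(3)=45.4684
k=2: j=0 S=55.4527 intr=19.2073 cont=18.0540 V=19.2073[EX]; j=1 S=82.4800 intr=0.0000 cont=4.1254 V=4.1254[hold]; j=2 S=122.6803 intr=0.0000 cont=0.0000 V=0.0000[hold]  S*(2)=55.4527
k=1: j=0 S=67.6294 intr=7.0306 cont=10.9988 V=10.9988[hold]; j=1 S=100.5916 intr=0.0000 cont=1.9119 V=1.9119[hold]  S*(1)=-
k=0: j=0 S=82.4800 intr=0.0000 cont=6.0693 V=6.0693[hold]  S*(0)=-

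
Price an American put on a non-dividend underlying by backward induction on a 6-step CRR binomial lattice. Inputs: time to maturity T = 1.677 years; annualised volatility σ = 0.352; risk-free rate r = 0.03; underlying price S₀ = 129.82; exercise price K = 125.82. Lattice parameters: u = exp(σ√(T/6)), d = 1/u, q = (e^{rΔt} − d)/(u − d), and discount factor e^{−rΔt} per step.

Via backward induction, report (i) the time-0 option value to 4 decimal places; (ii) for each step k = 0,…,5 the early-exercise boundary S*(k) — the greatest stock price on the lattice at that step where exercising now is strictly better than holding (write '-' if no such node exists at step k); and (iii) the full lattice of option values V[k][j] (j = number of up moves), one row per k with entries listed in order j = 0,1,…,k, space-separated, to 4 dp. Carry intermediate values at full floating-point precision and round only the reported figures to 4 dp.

Δt=0.27950  u=1.20454  d=0.83020  q=0.47610  discount=0.99165
step 6 (expiry): payoffs max(K−S,0) = 83.3167 64.1517 36.3449 0.0000 0.0000 0.0000 0.0000
step 5: (k=5,j=0): S=51.1968, (K−S)⁺=74.6232, hold=73.5726 ⇒ V=74.6232 exercise | (k=5,j=1): S=74.2818, (K−S)⁺=51.5382, hold=50.4877 ⇒ V=51.5382 exercise | (k=5,j=2): S=107.7759, (K−S)⁺=18.0441, hold=18.8820 ⇒ V=18.8820 continue | (k=5,j=3): S=156.3729, (K−S)⁺=0.0000, hold=0.0000 ⇒ V=0.0000 continue | (k=5,j=4): S=226.8825, (K−S)⁺=0.0000, hold=0.0000 ⇒ V=0.0000 continue | (k=5,j=5): S=329.1855, (K−S)⁺=0.0000, hold=0.0000 ⇒ V=0.0000 continue  boundary S*=74.2818
step 4: (k=4,j=0): S=61.6683, (K−S)⁺=64.1517, hold=63.1011 ⇒ V=64.1517 exercise | (k=4,j=1): S=89.4751, (K−S)⁺=36.3449, hold=35.6900 ⇒ V=36.3449 exercise | (k=4,j=2): S=129.8200, (K−S)⁺=0.0000, hold=9.8096 ⇒ V=9.8096 continue | (k=4,j=3): S=188.3568, (K−S)⁺=0.0000, hold=0.0000 ⇒ V=0.0000 continue | (k=4,j=4): S=273.2882, (K−S)⁺=0.0000, hold=0.0000 ⇒ V=0.0000 continue  boundary S*=89.4751
step 3: (k=3,j=0): S=74.2818, (K−S)⁺=51.5382, hold=50.4877 ⇒ V=51.5382 exercise | (k=3,j=1): S=107.7759, (K−S)⁺=18.0441, hold=23.5134 ⇒ V=23.5134 continue | (k=3,j=2): S=156.3729, (K−S)⁺=0.0000, hold=5.0963 ⇒ V=5.0963 continue | (k=3,j=3): S=226.8825, (K−S)⁺=0.0000, hold=0.0000 ⇒ V=0.0000 continue  boundary S*=74.2818
step 2: (k=2,j=0): S=89.4751, (K−S)⁺=36.3449, hold=37.8766 ⇒ V=37.8766 continue | (k=2,j=1): S=129.8200, (K−S)⁺=0.0000, hold=14.6218 ⇒ V=14.6218 continue | (k=2,j=2): S=188.3568, (K−S)⁺=0.0000, hold=2.6476 ⇒ V=2.6476 continue  boundary S*=-
step 1: (k=1,j=0): S=107.7759, (K−S)⁺=18.0441, hold=26.5811 ⇒ V=26.5811 continue | (k=1,j=1): S=156.3729, (K−S)⁺=0.0000, hold=8.8464 ⇒ V=8.8464 continue  boundary S*=-
step 0: (k=0,j=0): S=129.8200, (K−S)⁺=0.0000, hold=17.9861 ⇒ V=17.9861 continue  boundary S*=-

price = 17.9861
boundary = - - - 74.2818 89.4751 74.2818
tree:
17.9861
26.5811 8.8464
37.8766 14.6218 2.6476
51.5382 23.5134 5.0963 0.0000
64.1517 36.3449 9.8096 0.0000 0.0000
74.6232 51.5382 18.8820 0.0000 0.0000 0.0000
83.3167 64.1517 36.3449 0.0000 0.0000 0.0000 0.0000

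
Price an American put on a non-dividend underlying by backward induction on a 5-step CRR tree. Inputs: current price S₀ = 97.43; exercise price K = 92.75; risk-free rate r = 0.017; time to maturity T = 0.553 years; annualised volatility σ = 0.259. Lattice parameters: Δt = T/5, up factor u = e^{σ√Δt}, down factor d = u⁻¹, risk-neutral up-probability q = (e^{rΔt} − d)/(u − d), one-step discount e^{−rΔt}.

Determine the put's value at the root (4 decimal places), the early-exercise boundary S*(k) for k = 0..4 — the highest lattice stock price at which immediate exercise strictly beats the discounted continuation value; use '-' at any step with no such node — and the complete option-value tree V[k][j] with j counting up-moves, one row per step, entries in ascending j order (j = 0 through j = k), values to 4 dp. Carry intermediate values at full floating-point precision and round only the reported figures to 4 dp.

price = 5.0375
boundary = - - - 75.2436 82.0120
tree:
5.0375
7.8969 2.0734
12.0041 3.6420 0.4449
17.5064 6.3093 0.8730 0.0000
23.7162 10.7380 1.7128 0.0000 0.0000
29.4135 17.5064 3.3608 0.0000 0.0000 0.0000

params: Δt=0.11060 u=1.08995 d=0.91747 q=0.48939 e^(-rΔt)=0.99812
t_5 payoffs: 29.4135 17.5064 3.3608 0.0000 0.0000 0.0000
t_4: node(4,0) S=69.0338 payoff=23.7162 vs cont=23.5420 → 23.7162 [stop]  node(4,1) S=82.0120 payoff=10.7380 vs cont=10.5638 → 10.7380 [stop]  node(4,2) S=97.4300 payoff=0.0000 vs cont=1.7128 → 1.7128 [wait]  node(4,3) S=115.7466 payoff=0.0000 vs cont=0.0000 → 0.0000 [wait]  node(4,4) S=137.5067 payoff=0.0000 vs cont=0.0000 → 0.0000 [wait]  ⇒ S*(4)=82.0120
t_3: node(3,0) S=75.2436 payoff=17.5064 vs cont=17.3322 → 17.5064 [stop]  node(3,1) S=89.3892 payoff=3.3608 vs cont=6.3093 → 6.3093 [wait]  node(3,2) S=106.1941 payoff=0.0000 vs cont=0.8730 → 0.8730 [wait]  node(3,3) S=126.1583 payoff=0.0000 vs cont=0.0000 → 0.0000 [wait]  ⇒ S*(3)=75.2436
t_2: node(2,0) S=82.0120 payoff=10.7380 vs cont=12.0041 → 12.0041 [wait]  node(2,1) S=97.4300 payoff=0.0000 vs cont=3.6420 → 3.6420 [wait]  node(2,2) S=115.7466 payoff=0.0000 vs cont=0.4449 → 0.4449 [wait]  ⇒ S*(2)=-
t_1: node(1,0) S=89.3892 payoff=3.3608 vs cont=7.8969 → 7.8969 [wait]  node(1,1) S=106.1941 payoff=0.0000 vs cont=2.0734 → 2.0734 [wait]  ⇒ S*(1)=-
t_0: node(0,0) S=97.4300 payoff=0.0000 vs cont=5.0375 → 5.0375 [wait]  ⇒ S*(0)=-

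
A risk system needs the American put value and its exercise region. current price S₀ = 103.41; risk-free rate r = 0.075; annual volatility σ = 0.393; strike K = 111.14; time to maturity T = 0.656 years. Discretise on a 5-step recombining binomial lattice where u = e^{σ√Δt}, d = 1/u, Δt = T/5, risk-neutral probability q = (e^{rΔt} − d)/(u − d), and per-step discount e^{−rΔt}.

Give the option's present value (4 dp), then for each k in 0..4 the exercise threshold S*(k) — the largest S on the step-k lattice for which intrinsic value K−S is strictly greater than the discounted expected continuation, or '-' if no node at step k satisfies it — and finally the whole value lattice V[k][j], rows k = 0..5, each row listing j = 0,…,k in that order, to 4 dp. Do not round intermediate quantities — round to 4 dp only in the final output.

params: Δt=0.13120 u=1.15298 d=0.86732 q=0.49909 e^(-rΔt)=0.99021
t_5 payoffs: 60.3881 43.6722 21.4507 0.0000 0.0000 0.0000
t_4: node(4,0) S=58.5159 payoff=52.6241 vs cont=51.5358 → 52.6241 [stop]  node(4,1) S=77.7890 payoff=33.3510 vs cont=32.2627 → 33.3510 [stop]  node(4,2) S=103.4100 payoff=7.7300 vs cont=10.6397 → 10.6397 [wait]  node(4,3) S=137.4696 payoff=0.0000 vs cont=0.0000 → 0.0000 [wait]  node(4,4) S=182.7473 payoff=0.0000 vs cont=0.0000 → 0.0000 [wait]  ⇒ S*(4)=77.7890
t_3: node(3,0) S=67.4678 payoff=43.6722 vs cont=42.5840 → 43.6722 [stop]  node(3,1) S=89.6893 payoff=21.4507 vs cont=21.8005 → 21.8005 [wait]  node(3,2) S=119.2298 payoff=0.0000 vs cont=5.2774 → 5.2774 [wait]  node(3,3) S=158.4998 payoff=0.0000 vs cont=0.0000 → 0.0000 [wait]  ⇒ S*(3)=67.4678
t_2: node(2,0) S=77.7890 payoff=33.3510 vs cont=32.4356 → 33.3510 [stop]  node(2,1) S=103.4100 payoff=7.7300 vs cont=13.4213 → 13.4213 [wait]  node(2,2) S=137.4696 payoff=0.0000 vs cont=2.6176 → 2.6176 [wait]  ⇒ S*(2)=77.7890
t_1: node(1,0) S=89.6893 payoff=21.4507 vs cont=23.1751 → 23.1751 [wait]  node(1,1) S=119.2298 payoff=0.0000 vs cont=7.9507 → 7.9507 [wait]  ⇒ S*(1)=-
t_0: node(0,0) S=103.4100 payoff=7.7300 vs cont=15.4242 → 15.4242 [wait]  ⇒ S*(0)=-

price = 15.4242
boundary = - - 77.7890 67.4678 77.7890
tree:
15.4242
23.1751 7.9507
33.3510 13.4213 2.6176
43.6722 21.8005 5.2774 0.0000
52.6241 33.3510 10.6397 0.0000 0.0000
60.3881 43.6722 21.4507 0.0000 0.0000 0.0000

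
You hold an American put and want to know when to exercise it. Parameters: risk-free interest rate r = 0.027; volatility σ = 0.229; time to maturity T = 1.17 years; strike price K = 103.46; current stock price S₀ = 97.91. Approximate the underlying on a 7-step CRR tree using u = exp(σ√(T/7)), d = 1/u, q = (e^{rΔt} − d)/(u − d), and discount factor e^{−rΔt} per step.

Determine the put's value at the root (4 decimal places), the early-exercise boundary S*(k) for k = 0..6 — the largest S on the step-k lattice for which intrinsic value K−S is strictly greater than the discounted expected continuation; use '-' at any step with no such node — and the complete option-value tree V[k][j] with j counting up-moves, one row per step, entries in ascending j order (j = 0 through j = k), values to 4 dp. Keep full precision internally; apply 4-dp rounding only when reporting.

price = 11.4692
boundary = - - - 73.9347 81.1910 73.9347 81.1910
tree:
11.4692
16.3384 6.7179
22.4339 10.4083 3.0989
29.5253 15.5659 5.3598 0.8727
36.1331 22.2690 9.0230 1.7558 0.0000
42.1504 29.5253 14.6112 3.5326 0.0000 0.0000
47.6298 36.1331 22.2690 7.1077 0.0000 0.0000 0.0000
52.6195 42.1504 29.5253 14.3005 0.0000 0.0000 0.0000 0.0000

params: Δt=0.16714 u=1.09814 d=0.91063 q=0.50073 e^(-rΔt)=0.99550
t_7 payoffs: 52.6195 42.1504 29.5253 14.3005 0.0000 0.0000 0.0000 0.0000
t_6: node(6,0) S=55.8302 payoff=47.6298 vs cont=47.1640 → 47.6298 [stop]  node(6,1) S=67.3269 payoff=36.1331 vs cont=35.6673 → 36.1331 [stop]  node(6,2) S=81.1910 payoff=22.2690 vs cont=21.8032 → 22.2690 [stop]  node(6,3) S=97.9100 payoff=5.5500 vs cont=7.1077 → 7.1077 [wait]  node(6,4) S=118.0718 payoff=0.0000 vs cont=0.0000 → 0.0000 [wait]  node(6,5) S=142.3855 payoff=0.0000 vs cont=0.0000 → 0.0000 [wait]  node(6,6) S=171.7058 payoff=0.0000 vs cont=0.0000 → 0.0000 [wait]  ⇒ S*(6)=81.1910
t_5: node(5,0) S=61.3096 payoff=42.1504 vs cont=41.6845 → 42.1504 [stop]  node(5,1) S=73.9347 payoff=29.5253 vs cont=29.0595 → 29.5253 [stop]  node(5,2) S=89.1595 payoff=14.3005 vs cont=14.6112 → 14.6112 [wait]  node(5,3) S=107.5194 payoff=0.0000 vs cont=3.5326 → 3.5326 [wait]  node(5,4) S=129.6600 payoff=0.0000 vs cont=0.0000 → 0.0000 [wait]  node(5,5) S=156.3599 payoff=0.0000 vs cont=0.0000 → 0.0000 [wait]  ⇒ S*(5)=73.9347
t_4: node(4,0) S=67.3269 payoff=36.1331 vs cont=35.6673 → 36.1331 [stop]  node(4,1) S=81.1910 payoff=22.2690 vs cont=21.9580 → 22.2690 [stop]  node(4,2) S=97.9100 payoff=5.5500 vs cont=9.0230 → 9.0230 [wait]  node(4,3) S=118.0718 payoff=0.0000 vs cont=1.7558 → 1.7558 [wait]  node(4,4) S=142.3855 payoff=0.0000 vs cont=0.0000 → 0.0000 [wait]  ⇒ S*(4)=81.1910
t_3: node(3,0) S=73.9347 payoff=29.5253 vs cont=29.0595 → 29.5253 [stop]  node(3,1) S=89.1595 payoff=14.3005 vs cont=15.5659 → 15.5659 [wait]  node(3,2) S=107.5194 payoff=0.0000 vs cont=5.3598 → 5.3598 [wait]  node(3,3) S=129.6600 payoff=0.0000 vs cont=0.8727 → 0.8727 [wait]  ⇒ S*(3)=73.9347
t_2: node(2,0) S=81.1910 payoff=22.2690 vs cont=22.4339 → 22.4339 [wait]  node(2,1) S=97.9100 payoff=5.5500 vs cont=10.4083 → 10.4083 [wait]  node(2,2) S=118.0718 payoff=0.0000 vs cont=3.0989 → 3.0989 [wait]  ⇒ S*(2)=-
t_1: node(1,0) S=89.1595 payoff=14.3005 vs cont=16.3384 → 16.3384 [wait]  node(1,1) S=107.5194 payoff=0.0000 vs cont=6.7179 → 6.7179 [wait]  ⇒ S*(1)=-
t_0: node(0,0) S=97.9100 payoff=5.5500 vs cont=11.4692 → 11.4692 [wait]  ⇒ S*(0)=-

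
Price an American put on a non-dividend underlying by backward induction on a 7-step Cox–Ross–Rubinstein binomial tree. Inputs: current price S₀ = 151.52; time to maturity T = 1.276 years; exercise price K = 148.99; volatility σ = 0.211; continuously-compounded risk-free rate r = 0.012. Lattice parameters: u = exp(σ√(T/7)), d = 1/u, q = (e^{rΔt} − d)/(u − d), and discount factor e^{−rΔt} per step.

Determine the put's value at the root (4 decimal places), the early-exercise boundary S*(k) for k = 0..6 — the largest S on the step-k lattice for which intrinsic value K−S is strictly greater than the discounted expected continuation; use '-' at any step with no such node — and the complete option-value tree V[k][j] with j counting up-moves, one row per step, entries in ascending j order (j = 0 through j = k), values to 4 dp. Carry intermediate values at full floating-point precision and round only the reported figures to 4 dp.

Δt=0.18229  u=1.09427  d=0.91385  q=0.48963  discount=0.99781
step 7 (expiry): payoffs max(K−S,0) = 68.3404 52.4183 33.3527 10.5231 0.0000 0.0000 0.0000 0.0000
step 6: (k=6,j=0): S=88.2523, (K−S)⁺=60.7377, hold=60.4121 ⇒ V=60.7377 exercise | (k=6,j=1): S=105.6754, (K−S)⁺=43.3146, hold=42.9890 ⇒ V=43.3146 exercise | (k=6,j=2): S=126.5383, (K−S)⁺=22.4517, hold=22.1262 ⇒ V=22.4517 exercise | (k=6,j=3): S=151.5200, (K−S)⁺=0.0000, hold=5.3589 ⇒ V=5.3589 continue | (k=6,j=4): S=181.4337, (K−S)⁺=0.0000, hold=0.0000 ⇒ V=0.0000 continue | (k=6,j=5): S=217.2531, (K−S)⁺=0.0000, hold=0.0000 ⇒ V=0.0000 continue | (k=6,j=6): S=260.1440, (K−S)⁺=0.0000, hold=0.0000 ⇒ V=0.0000 continue  boundary S*=126.5383
step 5: (k=5,j=0): S=96.5717, (K−S)⁺=52.4183, hold=52.0927 ⇒ V=52.4183 exercise | (k=5,j=1): S=115.6373, (K−S)⁺=33.3527, hold=33.0271 ⇒ V=33.3527 exercise | (k=5,j=2): S=138.4669, (K−S)⁺=10.5231, hold=14.0518 ⇒ V=14.0518 continue | (k=5,j=3): S=165.8036, (K−S)⁺=0.0000, hold=2.7291 ⇒ V=2.7291 continue | (k=5,j=4): S=198.5372, (K−S)⁺=0.0000, hold=0.0000 ⇒ V=0.0000 continue | (k=5,j=5): S=237.7332, (K−S)⁺=0.0000, hold=0.0000 ⇒ V=0.0000 continue  boundary S*=115.6373
step 4: (k=4,j=0): S=105.6754, (K−S)⁺=43.3146, hold=42.9890 ⇒ V=43.3146 exercise | (k=4,j=1): S=126.5383, (K−S)⁺=22.4517, hold=23.8501 ⇒ V=23.8501 continue | (k=4,j=2): S=151.5200, (K−S)⁺=0.0000, hold=8.4892 ⇒ V=8.4892 continue | (k=4,j=3): S=181.4337, (K−S)⁺=0.0000, hold=1.3898 ⇒ V=1.3898 continue | (k=4,j=4): S=217.2531, (K−S)⁺=0.0000, hold=0.0000 ⇒ V=0.0000 continue  boundary S*=105.6754
step 3: (k=3,j=0): S=115.6373, (K−S)⁺=33.3527, hold=33.7104 ⇒ V=33.7104 continue | (k=3,j=1): S=138.4669, (K−S)⁺=10.5231, hold=16.2933 ⇒ V=16.2933 continue | (k=3,j=2): S=165.8036, (K−S)⁺=0.0000, hold=5.0022 ⇒ V=5.0022 continue | (k=3,j=3): S=198.5372, (K−S)⁺=0.0000, hold=0.7078 ⇒ V=0.7078 continue  boundary S*=-
step 2: (k=2,j=0): S=126.5383, (K−S)⁺=22.4517, hold=25.1274 ⇒ V=25.1274 continue | (k=2,j=1): S=151.5200, (K−S)⁺=0.0000, hold=10.7413 ⇒ V=10.7413 continue | (k=2,j=2): S=181.4337, (K−S)⁺=0.0000, hold=2.8931 ⇒ V=2.8931 continue  boundary S*=-
step 1: (k=1,j=0): S=138.4669, (K−S)⁺=10.5231, hold=18.0440 ⇒ V=18.0440 continue | (k=1,j=1): S=165.8036, (K−S)⁺=0.0000, hold=6.8835 ⇒ V=6.8835 continue  boundary S*=-
step 0: (k=0,j=0): S=151.5200, (K−S)⁺=0.0000, hold=12.5520 ⇒ V=12.5520 continue  boundary S*=-

price = 12.5520
boundary = - - - - 105.6754 115.6373 126.5383
tree:
12.5520
18.0440 6.8835
25.1274 10.7413 2.8931
33.7104 16.2933 5.0022 0.7078
43.3146 23.8501 8.4892 1.3898 0.0000
52.4183 33.3527 14.0518 2.7291 0.0000 0.0000
60.7377 43.3146 22.4517 5.3589 0.0000 0.0000 0.0000
68.3404 52.4183 33.3527 10.5231 0.0000 0.0000 0.0000 0.0000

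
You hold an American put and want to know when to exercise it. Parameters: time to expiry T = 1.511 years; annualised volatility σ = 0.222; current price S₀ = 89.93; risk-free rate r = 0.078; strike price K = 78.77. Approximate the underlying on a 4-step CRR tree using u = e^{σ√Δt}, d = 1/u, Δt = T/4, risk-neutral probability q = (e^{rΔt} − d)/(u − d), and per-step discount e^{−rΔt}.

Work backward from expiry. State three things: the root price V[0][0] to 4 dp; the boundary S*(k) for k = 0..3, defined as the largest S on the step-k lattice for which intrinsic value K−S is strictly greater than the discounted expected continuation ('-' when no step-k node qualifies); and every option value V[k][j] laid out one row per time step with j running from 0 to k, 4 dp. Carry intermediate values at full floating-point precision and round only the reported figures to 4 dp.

price = 2.5642
boundary = - - 68.4527 59.7219
tree:
2.5642
5.2361 0.7241
10.3173 1.7554 0.0000
19.0481 4.2557 0.0000 0.0000
26.6653 10.3173 0.0000 0.0000 0.0000

Δt=0.37775  u=1.14619  d=0.87245  q=0.57518  discount=0.97097
step 4 (expiry): payoffs max(K−S,0) = 26.6653 10.3173 0.0000 0.0000 0.0000
step 3: (k=3,j=0): S=59.7219, (K−S)⁺=19.0481, hold=16.7610 ⇒ V=19.0481 exercise | (k=3,j=1): S=78.4599, (K−S)⁺=0.3101, hold=4.2557 ⇒ V=4.2557 continue | (k=3,j=2): S=103.0770, (K−S)⁺=0.0000, hold=0.0000 ⇒ V=0.0000 continue | (k=3,j=3): S=135.4177, (K−S)⁺=0.0000, hold=0.0000 ⇒ V=0.0000 continue  boundary S*=59.7219
step 2: (k=2,j=0): S=68.4527, (K−S)⁺=10.3173, hold=10.2338 ⇒ V=10.3173 exercise | (k=2,j=1): S=89.9300, (K−S)⁺=0.0000, hold=1.7554 ⇒ V=1.7554 continue | (k=2,j=2): S=118.1459, (K−S)⁺=0.0000, hold=0.0000 ⇒ V=0.0000 continue  boundary S*=68.4527
step 1: (k=1,j=0): S=78.4599, (K−S)⁺=0.3101, hold=5.2361 ⇒ V=5.2361 continue | (k=1,j=1): S=103.0770, (K−S)⁺=0.0000, hold=0.7241 ⇒ V=0.7241 continue  boundary S*=-
step 0: (k=0,j=0): S=89.9300, (K−S)⁺=0.0000, hold=2.5642 ⇒ V=2.5642 continue  boundary S*=-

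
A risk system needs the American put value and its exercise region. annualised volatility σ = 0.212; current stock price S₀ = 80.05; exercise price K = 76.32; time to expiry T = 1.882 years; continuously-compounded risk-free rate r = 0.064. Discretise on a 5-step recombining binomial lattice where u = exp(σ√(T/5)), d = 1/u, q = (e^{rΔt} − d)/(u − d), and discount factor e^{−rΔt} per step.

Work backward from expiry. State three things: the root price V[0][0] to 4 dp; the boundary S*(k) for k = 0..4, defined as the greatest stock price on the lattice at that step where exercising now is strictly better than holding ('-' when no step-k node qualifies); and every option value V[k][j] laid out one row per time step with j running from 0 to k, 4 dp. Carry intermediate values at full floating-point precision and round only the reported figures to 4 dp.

price = 4.6536
boundary = - - 61.7146 54.1878 61.7146
tree:
4.6536
8.3928 1.9297
14.6054 3.8960 0.4748
22.1322 7.6751 1.1080 0.0000
28.7410 14.6054 2.5855 0.0000 0.0000
34.5438 22.1322 6.0330 0.0000 0.0000 0.0000

params: Δt=0.37640 u=1.13890 d=0.87804 q=0.56100 e^(-rΔt)=0.97620
t_5 payoffs: 34.5438 22.1322 6.0330 0.0000 0.0000 0.0000
t_4: node(4,0) S=47.5790 payoff=28.7410 vs cont=26.9245 → 28.7410 [stop]  node(4,1) S=61.7146 payoff=14.6054 vs cont=12.7888 → 14.6054 [stop]  node(4,2) S=80.0500 payoff=0.0000 vs cont=2.5855 → 2.5855 [wait]  node(4,3) S=103.8328 payoff=0.0000 vs cont=0.0000 → 0.0000 [wait]  node(4,4) S=134.6814 payoff=0.0000 vs cont=0.0000 → 0.0000 [wait]  ⇒ S*(4)=61.7146
t_3: node(3,0) S=54.1878 payoff=22.1322 vs cont=20.3156 → 22.1322 [stop]  node(3,1) S=70.2870 payoff=6.0330 vs cont=7.6751 → 7.6751 [wait]  node(3,2) S=91.1691 payoff=0.0000 vs cont=1.1080 → 1.1080 [wait]  node(3,3) S=118.2554 payoff=0.0000 vs cont=0.0000 → 0.0000 [wait]  ⇒ S*(3)=54.1878
t_2: node(2,0) S=61.7146 payoff=14.6054 vs cont=13.6881 → 14.6054 [stop]  node(2,1) S=80.0500 payoff=0.0000 vs cont=3.8960 → 3.8960 [wait]  node(2,2) S=103.8328 payoff=0.0000 vs cont=0.4748 → 0.4748 [wait]  ⇒ S*(2)=61.7146
t_1: node(1,0) S=70.2870 payoff=6.0330 vs cont=8.3928 → 8.3928 [wait]  node(1,1) S=91.1691 payoff=0.0000 vs cont=1.9297 → 1.9297 [wait]  ⇒ S*(1)=-
t_0: node(0,0) S=80.0500 payoff=0.0000 vs cont=4.6536 → 4.6536 [wait]  ⇒ S*(0)=-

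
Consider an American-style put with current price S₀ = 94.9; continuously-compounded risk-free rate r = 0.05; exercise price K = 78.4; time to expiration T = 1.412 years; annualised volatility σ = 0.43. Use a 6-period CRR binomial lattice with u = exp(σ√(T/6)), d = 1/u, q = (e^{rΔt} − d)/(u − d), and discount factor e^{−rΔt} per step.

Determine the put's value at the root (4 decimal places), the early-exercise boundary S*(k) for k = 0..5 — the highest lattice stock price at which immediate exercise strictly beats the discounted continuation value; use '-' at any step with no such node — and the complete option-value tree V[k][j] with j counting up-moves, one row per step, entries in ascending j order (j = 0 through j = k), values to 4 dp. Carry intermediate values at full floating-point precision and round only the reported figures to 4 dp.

price = 8.9332
boundary = - - - - 41.1997 50.7560
tree:
8.9332
13.5012 4.1309
19.7681 6.9435 1.1398
27.8122 11.4114 2.2017 0.0000
37.2003 18.1771 4.2532 0.0000 0.0000
44.9573 27.6440 8.2160 0.0000 0.0000 0.0000
51.2538 37.2003 15.8712 0.0000 0.0000 0.0000 0.0000

Δt=0.23533, u=1.23195, d=0.81172, q=0.47620, disc=e^(-rΔt)=0.98830
k=6 terminal: V=max(K-S,0) → 51.2538 37.2003 15.8712 0.0000 0.0000 0.0000 0.0000
k=5: j=0 S=33.4427 intr=44.9573 cont=44.0402 V=44.9573[EX]; j=1 S=50.7560 intr=27.6440 cont=26.7269 V=27.6440[EX]; j=2 S=77.0324 intr=1.3676 cont=8.2160 V=8.2160[hold]; j=3 S=116.9120 intr=0.0000 cont=0.0000 V=0.0000[hold]; j=4 S=177.4374 intr=0.0000 cont=0.0000 V=0.0000[hold]; j=5 S=269.2967 intr=0.0000 cont=0.0000 V=0.0000[hold]  S*(5)=50.7560
k=4: j=0 S=41.1997 intr=37.2003 cont=36.2832 V=37.2003[EX]; j=1 S=62.5288 intr=15.8712 cont=18.1771 V=18.1771[hold]; j=2 S=94.9000 intr=0.0000 cont=4.2532 V=4.2532[hold]; j=3 S=144.0297 intr=0.0000 cont=0.0000 V=0.0000[hold]; j=4 S=218.5939 intr=0.0000 cont=0.0000 V=0.0000[hold]  S*(4)=41.1997
k=3: j=0 S=50.7560 intr=27.6440 cont=27.8122 V=27.8122[hold]; j=1 S=77.0324 intr=1.3676 cont=11.4114 V=11.4114[hold]; j=2 S=116.9120 intr=0.0000 cont=2.2017 V=2.2017[hold]; j=3 S=177.4374 intr=0.0000 cont=0.0000 V=0.0000[hold]  S*(3)=-
k=2: j=0 S=62.5288 intr=15.8712 cont=19.7681 V=19.7681[hold]; j=1 S=94.9000 intr=0.0000 cont=6.9435 V=6.9435[hold]; j=2 S=144.0297 intr=0.0000 cont=1.1398 V=1.1398[hold]  S*(2)=-
k=1: j=0 S=77.0324 intr=1.3676 cont=13.5012 V=13.5012[hold]; j=1 S=116.9120 intr=0.0000 cont=4.1309 V=4.1309[hold]  S*(1)=-
k=0: j=0 S=94.9000 intr=0.0000 cont=8.9332 V=8.9332[hold]  S*(0)=-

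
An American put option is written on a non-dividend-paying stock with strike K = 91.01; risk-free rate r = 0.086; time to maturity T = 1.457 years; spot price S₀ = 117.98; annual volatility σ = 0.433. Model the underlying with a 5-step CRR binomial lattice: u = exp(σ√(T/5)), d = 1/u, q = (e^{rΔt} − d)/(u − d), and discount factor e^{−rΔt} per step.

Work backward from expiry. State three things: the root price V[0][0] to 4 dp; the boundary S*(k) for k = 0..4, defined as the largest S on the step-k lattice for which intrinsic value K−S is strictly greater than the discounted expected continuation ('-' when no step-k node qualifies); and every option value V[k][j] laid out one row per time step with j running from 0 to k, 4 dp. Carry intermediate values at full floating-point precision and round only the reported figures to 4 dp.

price = 6.8162
boundary = - - - 58.5157 73.9239
tree:
6.8162
11.8588 2.0336
20.0461 4.1342 0.0000
32.4943 8.4046 0.0000 0.0000
44.6908 17.0861 0.0000 0.0000 0.0000
54.3452 32.4943 0.0000 0.0000 0.0000 0.0000

Δt=0.29140  u=1.26332  d=0.79157  q=0.49562  discount=0.97525
step 5 (expiry): payoffs max(K−S,0) = 54.3452 32.4943 0.0000 0.0000 0.0000 0.0000
step 4: (k=4,j=0): S=46.3192, (K−S)⁺=44.6908, hold=42.4384 ⇒ V=44.6908 exercise | (k=4,j=1): S=73.9239, (K−S)⁺=17.0861, hold=15.9837 ⇒ V=17.0861 exercise | (k=4,j=2): S=117.9800, (K−S)⁺=0.0000, hold=0.0000 ⇒ V=0.0000 continue | (k=4,j=3): S=188.2921, (K−S)⁺=0.0000, hold=0.0000 ⇒ V=0.0000 continue | (k=4,j=4): S=300.5080, (K−S)⁺=0.0000, hold=0.0000 ⇒ V=0.0000 continue  boundary S*=73.9239
step 3: (k=3,j=0): S=58.5157, (K−S)⁺=32.4943, hold=30.2419 ⇒ V=32.4943 exercise | (k=3,j=1): S=93.3892, (K−S)⁺=0.0000, hold=8.4046 ⇒ V=8.4046 continue | (k=3,j=2): S=149.0460, (K−S)⁺=0.0000, hold=0.0000 ⇒ V=0.0000 continue | (k=3,j=3): S=237.8724, (K−S)⁺=0.0000, hold=0.0000 ⇒ V=0.0000 continue  boundary S*=58.5157
step 2: (k=2,j=0): S=73.9239, (K−S)⁺=17.0861, hold=20.0461 ⇒ V=20.0461 continue | (k=2,j=1): S=117.9800, (K−S)⁺=0.0000, hold=4.1342 ⇒ V=4.1342 continue | (k=2,j=2): S=188.2921, (K−S)⁺=0.0000, hold=0.0000 ⇒ V=0.0000 continue  boundary S*=-
step 1: (k=1,j=0): S=93.3892, (K−S)⁺=0.0000, hold=11.8588 ⇒ V=11.8588 continue | (k=1,j=1): S=149.0460, (K−S)⁺=0.0000, hold=2.0336 ⇒ V=2.0336 continue  boundary S*=-
step 0: (k=0,j=0): S=117.9800, (K−S)⁺=0.0000, hold=6.8162 ⇒ V=6.8162 continue  boundary S*=-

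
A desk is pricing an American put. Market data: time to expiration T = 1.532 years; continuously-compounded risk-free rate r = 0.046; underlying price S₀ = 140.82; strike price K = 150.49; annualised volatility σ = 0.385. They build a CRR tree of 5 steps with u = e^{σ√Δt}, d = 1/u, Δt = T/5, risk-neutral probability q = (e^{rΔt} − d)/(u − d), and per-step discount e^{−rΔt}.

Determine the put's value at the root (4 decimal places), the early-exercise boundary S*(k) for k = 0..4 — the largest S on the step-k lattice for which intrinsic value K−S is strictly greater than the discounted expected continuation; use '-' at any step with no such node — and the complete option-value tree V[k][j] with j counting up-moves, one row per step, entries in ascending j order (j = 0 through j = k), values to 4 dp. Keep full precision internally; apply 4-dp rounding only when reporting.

Δt=0.30640  u=1.23752  d=0.80807  q=0.47997  discount=0.98600
step 5 (expiry): payoffs max(K−S,0) = 101.9723 76.1871 36.6980 0.0000 0.0000 0.0000
step 4: (k=4,j=0): S=60.0417, (K−S)⁺=90.4483, hold=88.3421 ⇒ V=90.4483 exercise | (k=4,j=1): S=91.9515, (K−S)⁺=58.5385, hold=56.4323 ⇒ V=58.5385 exercise | (k=4,j=2): S=140.8200, (K−S)⁺=9.6700, hold=18.8168 ⇒ V=18.8168 continue | (k=4,j=3): S=215.6601, (K−S)⁺=0.0000, hold=0.0000 ⇒ V=0.0000 continue | (k=4,j=4): S=330.2748, (K−S)⁺=0.0000, hold=0.0000 ⇒ V=0.0000 continue  boundary S*=91.9515
step 3: (k=3,j=0): S=74.3029, (K−S)⁺=76.1871, hold=74.0809 ⇒ V=76.1871 exercise | (k=3,j=1): S=113.7920, (K−S)⁺=36.6980, hold=38.9207 ⇒ V=38.9207 continue | (k=3,j=2): S=174.2678, (K−S)⁺=0.0000, hold=9.6483 ⇒ V=9.6483 continue | (k=3,j=3): S=266.8841, (K−S)⁺=0.0000, hold=0.0000 ⇒ V=0.0000 continue  boundary S*=74.3029
step 2: (k=2,j=0): S=91.9515, (K−S)⁺=58.5385, hold=57.4842 ⇒ V=58.5385 exercise | (k=2,j=1): S=140.8200, (K−S)⁺=9.6700, hold=24.5226 ⇒ V=24.5226 continue | (k=2,j=2): S=215.6601, (K−S)⁺=0.0000, hold=4.9471 ⇒ V=4.9471 continue  boundary S*=91.9515
step 1: (k=1,j=0): S=113.7920, (K−S)⁺=36.6980, hold=41.6209 ⇒ V=41.6209 continue | (k=1,j=1): S=174.2678, (K−S)⁺=0.0000, hold=14.9151 ⇒ V=14.9151 continue  boundary S*=-
step 0: (k=0,j=0): S=140.8200, (K−S)⁺=9.6700, hold=28.3997 ⇒ V=28.3997 continue  boundary S*=-

price = 28.3997
boundary = - - 91.9515 74.3029 91.9515
tree:
28.3997
41.6209 14.9151
58.5385 24.5226 4.9471
76.1871 38.9207 9.6483 0.0000
90.4483 58.5385 18.8168 0.0000 0.0000
101.9723 76.1871 36.6980 0.0000 0.0000 0.0000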